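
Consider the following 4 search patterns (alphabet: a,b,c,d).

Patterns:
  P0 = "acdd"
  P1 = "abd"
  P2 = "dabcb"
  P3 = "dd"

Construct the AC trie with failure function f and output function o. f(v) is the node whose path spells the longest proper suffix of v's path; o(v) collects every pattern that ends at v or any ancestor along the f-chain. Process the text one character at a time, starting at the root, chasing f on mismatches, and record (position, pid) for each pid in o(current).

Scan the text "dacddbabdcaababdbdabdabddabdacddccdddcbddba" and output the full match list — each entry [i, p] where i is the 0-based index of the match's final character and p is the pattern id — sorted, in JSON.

Build:
Trie nodes:
  0='ε' goto a→1 d→7
  1='a' goto b→5 c→2
  2='ac' goto d→3
  3='acd' goto d→4
  4='acdd' goto ·  [P0 ends]
  5='ab' goto d→6
  6='abd' goto ·  [P1 ends]
  7='d' goto a→8 d→12
  8='da' goto b→9
  9='dab' goto c→10
  10='dabc' goto b→11
  11='dabcb' goto ·  [P2 ends]
  12='dd' goto ·  [P3 ends]

Failure links (BFS by depth):
  n1('a'): parent n0 fail=0; on 'a' 0 → fail=0;  out ∅∪∅=∅
  n7('d'): parent n0 fail=0; on 'd' 0 → fail=0;  out ∅∪∅=∅
  n2('ac'): parent n1 fail=0; on 'c' 0 → fail=0;  out ∅∪∅=∅
  n5('ab'): parent n1 fail=0; on 'b' 0 → fail=0;  out ∅∪∅=∅
  n8('da'): parent n7 fail=0; on 'a' 0 → fail=1;  out ∅∪∅=∅
  n12('dd'): parent n7 fail=0; on 'd' 0 → fail=7;  out {3}∪∅={3}
  n3('acd'): parent n2 fail=0; on 'd' 0 → fail=7;  out ∅∪∅=∅
  n6('abd'): parent n5 fail=0; on 'd' 0 → fail=7;  out {1}∪∅={1}
  n9('dab'): parent n8 fail=1; on 'b' 1 → fail=5;  out ∅∪∅=∅
  n4('acdd'): parent n3 fail=7; on 'd' 7 → fail=12;  out {0}∪{3}={0,3}
  n10('dabc'): parent n9 fail=5; on 'c' 5→0 → fail=0;  out ∅∪∅=∅
  n11('dabcb'): parent n10 fail=0; on 'b' 0 → fail=0;  out {2}∪∅={2}

Scan:
i=0 'd': node 0→7
i=1 'a': node 7→8
i=2 'c': node 8→2 (via fail)
i=3 'd': node 2→3
i=4 'd': node 3→4  → match P0@[1:4],P3@[3:4]
i=5 'b': node 4→0 (via fail)
i=6 'a': node 0→1
i=7 'b': node 1→5
i=8 'd': node 5→6  → match P1@[6:8]
i=9 'c': node 6→0 (via fail)
i=10 'a': node 0→1
i=11 'a': node 1→1 (via fail)
i=12 'b': node 1→5
i=13 'a': node 5→1 (via fail)
i=14 'b': node 1→5
i=15 'd': node 5→6  → match P1@[13:15]
i=16 'b': node 6→0 (via fail)
i=17 'd': node 0→7
i=18 'a': node 7→8
i=19 'b': node 8→9
i=20 'd': node 9→6 (via fail)  → match P1@[18:20]
i=21 'a': node 6→8 (via fail)
i=22 'b': node 8→9
i=23 'd': node 9→6 (via fail)  → match P1@[21:23]
i=24 'd': node 6→12 (via fail)  → match P3@[23:24]
i=25 'a': node 12→8 (via fail)
i=26 'b': node 8→9
i=27 'd': node 9→6 (via fail)  → match P1@[25:27]
i=28 'a': node 6→8 (via fail)
i=29 'c': node 8→2 (via fail)
i=30 'd': node 2→3
i=31 'd': node 3→4  → match P0@[28:31],P3@[30:31]
i=32 'c': node 4→0 (via fail)
i=33 'c': node 0→0
i=34 'd': node 0→7
i=35 'd': node 7→12  → match P3@[34:35]
i=36 'd': node 12→12 (via fail)  → match P3@[35:36]
i=37 'c': node 12→0 (via fail)
i=38 'b': node 0→0
i=39 'd': node 0→7
i=40 'd': node 7→12  → match P3@[39:40]
i=41 'b': node 12→0 (via fail)
i=42 'a': node 0→1

All matches (sorted): [[4,0],[4,3],[8,1],[15,1],[20,1],[23,1],[24,3],[27,1],[31,0],[31,3],[35,3],[36,3],[40,3]]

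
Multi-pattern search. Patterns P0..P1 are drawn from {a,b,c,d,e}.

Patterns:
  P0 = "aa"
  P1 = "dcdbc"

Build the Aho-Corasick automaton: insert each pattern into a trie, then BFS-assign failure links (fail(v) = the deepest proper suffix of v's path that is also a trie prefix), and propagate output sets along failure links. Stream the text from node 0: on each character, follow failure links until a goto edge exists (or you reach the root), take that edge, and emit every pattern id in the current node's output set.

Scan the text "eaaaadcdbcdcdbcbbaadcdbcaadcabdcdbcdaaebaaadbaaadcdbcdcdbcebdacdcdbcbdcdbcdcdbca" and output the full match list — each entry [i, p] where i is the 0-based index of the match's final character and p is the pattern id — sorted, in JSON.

Build:
Trie nodes:
  n0 'ε': a→1 d→3
  n1 'a': a→2
  n2 'aa': ·  ←P0
  n3 'd': c→4
  n4 'dc': d→5
  n5 'dcd': b→6
  n6 'dcdb': c→7
  n7 'dcdbc': ·  ←P1

Failure links (BFS by depth):
  n1('a'): parent n0 fail=0; on 'a' 0 → fail=0;  out ∅∪∅=∅
  n3('d'): parent n0 fail=0; on 'd' 0 → fail=0;  out ∅∪∅=∅
  n2('aa'): parent n1 fail=0; on 'a' 0 → fail=1;  out {0}∪∅={0}
  n4('dc'): parent n3 fail=0; on 'c' 0 → fail=0;  out ∅∪∅=∅
  n5('dcd'): parent n4 fail=0; on 'd' 0 → fail=3;  out ∅∪∅=∅
  n6('dcdb'): parent n5 fail=3; on 'b' 3→0 → fail=0;  out ∅∪∅=∅
  n7('dcdbc'): parent n6 fail=0; on 'c' 0 → fail=0;  out {1}∪∅={1}

Text stream:
pos 0 'e': at 0
pos 1 'a': at 1
pos 2 'a': at 2  → match P0@[1:2]
pos 3 'a': at 2 (fail-walked)  → match P0@[2:3]
pos 4 'a': at 2 (fail-walked)  → match P0@[3:4]
pos 5 'd': at 3 (fail-walked)
pos 6 'c': at 4
pos 7 'd': at 5
pos 8 'b': at 6
pos 9 'c': at 7  → match P1@[5:9]
pos 10 'd': at 3 (fail-walked)
pos 11 'c': at 4
pos 12 'd': at 5
pos 13 'b': at 6
pos 14 'c': at 7  → match P1@[10:14]
pos 15 'b': at 0 (fail-walked)
pos 16 'b': at 0
pos 17 'a': at 1
pos 18 'a': at 2  → match P0@[17:18]
pos 19 'd': at 3 (fail-walked)
pos 20 'c': at 4
pos 21 'd': at 5
pos 22 'b': at 6
pos 23 'c': at 7  → match P1@[19:23]
pos 24 'a': at 1 (fail-walked)
pos 25 'a': at 2  → match P0@[24:25]
pos 26 'd': at 3 (fail-walked)
pos 27 'c': at 4
pos 28 'a': at 1 (fail-walked)
pos 29 'b': at 0 (fail-walked)
pos 30 'd': at 3
pos 31 'c': at 4
pos 32 'd': at 5
pos 33 'b': at 6
pos 34 'c': at 7  → match P1@[30:34]
pos 35 'd': at 3 (fail-walked)
pos 36 'a': at 1 (fail-walked)
pos 37 'a': at 2  → match P0@[36:37]
pos 38 'e': at 0 (fail-walked)
pos 39 'b': at 0
pos 40 'a': at 1
pos 41 'a': at 2  → match P0@[40:41]
pos 42 'a': at 2 (fail-walked)  → match P0@[41:42]
pos 43 'd': at 3 (fail-walked)
pos 44 'b': at 0 (fail-walked)
pos 45 'a': at 1
pos 46 'a': at 2  → match P0@[45:46]
pos 47 'a': at 2 (fail-walked)  → match P0@[46:47]
pos 48 'd': at 3 (fail-walked)
pos 49 'c': at 4
pos 50 'd': at 5
pos 51 'b': at 6
pos 52 'c': at 7  → match P1@[48:52]
pos 53 'd': at 3 (fail-walked)
pos 54 'c': at 4
pos 55 'd': at 5
pos 56 'b': at 6
pos 57 'c': at 7  → match P1@[53:57]
pos 58 'e': at 0 (fail-walked)
pos 59 'b': at 0
pos 60 'd': at 3
pos 61 'a': at 1 (fail-walked)
pos 62 'c': at 0 (fail-walked)
pos 63 'd': at 3
pos 64 'c': at 4
pos 65 'd': at 5
pos 66 'b': at 6
pos 67 'c': at 7  → match P1@[63:67]
pos 68 'b': at 0 (fail-walked)
pos 69 'd': at 3
pos 70 'c': at 4
pos 71 'd': at 5
pos 72 'b': at 6
pos 73 'c': at 7  → match P1@[69:73]
pos 74 'd': at 3 (fail-walked)
pos 75 'c': at 4
pos 76 'd': at 5
pos 77 'b': at 6
pos 78 'c': at 7  → match P1@[74:78]
pos 79 'a': at 1 (fail-walked)

Matches: [[2,0],[3,0],[4,0],[9,1],[14,1],[18,0],[23,1],[25,0],[34,1],[37,0],[41,0],[42,0],[46,0],[47,0],[52,1],[57,1],[67,1],[73,1],[78,1]]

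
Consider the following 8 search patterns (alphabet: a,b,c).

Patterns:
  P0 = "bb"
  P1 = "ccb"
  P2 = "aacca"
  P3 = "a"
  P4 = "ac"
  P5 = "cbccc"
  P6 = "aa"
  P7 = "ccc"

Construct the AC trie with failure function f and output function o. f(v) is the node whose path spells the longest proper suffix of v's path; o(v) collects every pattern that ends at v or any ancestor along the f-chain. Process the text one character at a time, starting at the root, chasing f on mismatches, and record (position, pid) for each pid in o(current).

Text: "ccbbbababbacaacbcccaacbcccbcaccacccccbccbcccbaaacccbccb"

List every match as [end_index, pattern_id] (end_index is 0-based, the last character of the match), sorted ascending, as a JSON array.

Build automaton:
Trie nodes:
  0='ε' goto a→6 b→1 c→3
  1='b' goto b→2
  2='bb' goto ·  ←P0
  3='c' goto b→12 c→4
  4='cc' goto b→5 c→16
  5='ccb' goto ·  ←P1
  6='a' goto a→7 c→11  ←P3
  7='aa' goto c→8  ←P6
  8='aac' goto c→9
  9='aacc' goto a→10
  10='aacca' goto ·  ←P2
  11='ac' goto ·  ←P4
  12='cb' goto c→13
  13='cbc' goto c→14
  14='cbcc' goto c→15
  15='cbccc' goto ·  ←P5
  16='ccc' goto ·  ←P7

Failure links (BFS by depth):
  fail(1) 'b': from fail(0)=0 chase 'b': 0 ⇒ 0;  out=∅∪out(0)=∅
  fail(3) 'c': from fail(0)=0 chase 'c': 0 ⇒ 0;  out=∅∪out(0)=∅
  fail(6) 'a': from fail(0)=0 chase 'a': 0 ⇒ 0;  out={3}∪out(0)={3}
  fail(2) 'bb': from fail(1)=0 chase 'b': 0 ⇒ 1;  out={0}∪out(1)={0}
  fail(4) 'cc': from fail(3)=0 chase 'c': 0 ⇒ 3;  out=∅∪out(3)=∅
  fail(7) 'aa': from fail(6)=0 chase 'a': 0 ⇒ 6;  out={6}∪out(6)={3,6}
  fail(11) 'ac': from fail(6)=0 chase 'c': 0 ⇒ 3;  out={4}∪out(3)={4}
  fail(12) 'cb': from fail(3)=0 chase 'b': 0 ⇒ 1;  out=∅∪out(1)=∅
  fail(5) 'ccb': from fail(4)=3 chase 'b': 3 ⇒ 12;  out={1}∪out(12)={1}
  fail(8) 'aac': from fail(7)=6 chase 'c': 6 ⇒ 11;  out=∅∪out(11)={4}
  fail(13) 'cbc': from fail(12)=1 chase 'c': 1→0 ⇒ 3;  out=∅∪out(3)=∅
  fail(16) 'ccc': from fail(4)=3 chase 'c': 3 ⇒ 4;  out={7}∪out(4)={7}
  fail(9) 'aacc': from fail(8)=11 chase 'c': 11→3 ⇒ 4;  out=∅∪out(4)=∅
  fail(14) 'cbcc': from fail(13)=3 chase 'c': 3 ⇒ 4;  out=∅∪out(4)=∅
  fail(10) 'aacca': from fail(9)=4 chase 'a': 4→3→0 ⇒ 6;  out={2}∪out(6)={2,3}
  fail(15) 'cbccc': from fail(14)=4 chase 'c': 4 ⇒ 16;  out={5}∪out(16)={5,7}

Run:
[0] read 'c'  n0⇒n3
[1] read 'c'  n3⇒n4
[2] read 'b'  n4⇒n5  emit P1@[0:2]
[3] read 'b'  n5⇒n2 ·f  emit P0@[2:3]
[4] read 'b'  n2⇒n2 ·f  emit P0@[3:4]
[5] read 'a'  n2⇒n6 ·f  emit P3@[5:5]
[6] read 'b'  n6⇒n1 ·f
[7] read 'a'  n1⇒n6 ·f  emit P3@[7:7]
[8] read 'b'  n6⇒n1 ·f
[9] read 'b'  n1⇒n2  emit P0@[8:9]
[10] read 'a'  n2⇒n6 ·f  emit P3@[10:10]
[11] read 'c'  n6⇒n11  emit P4@[10:11]
[12] read 'a'  n11⇒n6 ·f  emit P3@[12:12]
[13] read 'a'  n6⇒n7  emit P3@[13:13],P6@[12:13]
[14] read 'c'  n7⇒n8  emit P4@[13:14]
[15] read 'b'  n8⇒n12 ·f
[16] read 'c'  n12⇒n13
[17] read 'c'  n13⇒n14
[18] read 'c'  n14⇒n15  emit P5@[14:18],P7@[16:18]
[19] read 'a'  n15⇒n6 ·f  emit P3@[19:19]
[20] read 'a'  n6⇒n7  emit P3@[20:20],P6@[19:20]
[21] read 'c'  n7⇒n8  emit P4@[20:21]
[22] read 'b'  n8⇒n12 ·f
[23] read 'c'  n12⇒n13
[24] read 'c'  n13⇒n14
[25] read 'c'  n14⇒n15  emit P5@[21:25],P7@[23:25]
[26] read 'b'  n15⇒n5 ·f  emit P1@[24:26]
[27] read 'c'  n5⇒n13 ·f
[28] read 'a'  n13⇒n6 ·f  emit P3@[28:28]
[29] read 'c'  n6⇒n11  emit P4@[28:29]
[30] read 'c'  n11⇒n4 ·f
[31] read 'a'  n4⇒n6 ·f  emit P3@[31:31]
[32] read 'c'  n6⇒n11  emit P4@[31:32]
[33] read 'c'  n11⇒n4 ·f
[34] read 'c'  n4⇒n16  emit P7@[32:34]
[35] read 'c'  n16⇒n16 ·f  emit P7@[33:35]
[36] read 'c'  n16⇒n16 ·f  emit P7@[34:36]
[37] read 'b'  n16⇒n5 ·f  emit P1@[35:37]
[38] read 'c'  n5⇒n13 ·f
[39] read 'c'  n13⇒n14
[40] read 'b'  n14⇒n5 ·f  emit P1@[38:40]
[41] read 'c'  n5⇒n13 ·f
[42] read 'c'  n13⇒n14
[43] read 'c'  n14⇒n15  emit P5@[39:43],P7@[41:43]
[44] read 'b'  n15⇒n5 ·f  emit P1@[42:44]
[45] read 'a'  n5⇒n6 ·f  emit P3@[45:45]
[46] read 'a'  n6⇒n7  emit P3@[46:46],P6@[45:46]
[47] read 'a'  n7⇒n7 ·f  emit P3@[47:47],P6@[46:47]
[48] read 'c'  n7⇒n8  emit P4@[47:48]
[49] read 'c'  n8⇒n9
[50] read 'c'  n9⇒n16 ·f  emit P7@[48:50]
[51] read 'b'  n16⇒n5 ·f  emit P1@[49:51]
[52] read 'c'  n5⇒n13 ·f
[53] read 'c'  n13⇒n14
[54] read 'b'  n14⇒n5 ·f  emit P1@[52:54]

Matches: [[2,1],[3,0],[4,0],[5,3],[7,3],[9,0],[10,3],[11,4],[12,3],[13,3],[13,6],[14,4],[18,5],[18,7],[19,3],[20,3],[20,6],[21,4],[25,5],[25,7],[26,1],[28,3],[29,4],[31,3],[32,4],[34,7],[35,7],[36,7],[37,1],[40,1],[43,5],[43,7],[44,1],[45,3],[46,3],[46,6],[47,3],[47,6],[48,4],[50,7],[51,1],[54,1]]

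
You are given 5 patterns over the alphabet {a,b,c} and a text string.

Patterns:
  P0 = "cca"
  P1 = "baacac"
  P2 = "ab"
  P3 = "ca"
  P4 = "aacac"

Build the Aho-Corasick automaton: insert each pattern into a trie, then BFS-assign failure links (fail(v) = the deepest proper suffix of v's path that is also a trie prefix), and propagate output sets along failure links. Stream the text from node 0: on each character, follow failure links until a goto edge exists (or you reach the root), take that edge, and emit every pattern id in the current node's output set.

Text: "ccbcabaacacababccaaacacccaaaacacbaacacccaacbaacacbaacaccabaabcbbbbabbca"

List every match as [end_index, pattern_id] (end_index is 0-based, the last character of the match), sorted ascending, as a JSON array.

Build:
Trie (insert patterns):
  0='ε' goto a→10 b→4 c→1
  1='c' goto a→12 c→2
  2='cc' goto a→3
  3='cca' goto ·  ←P0
  4='b' goto a→5
  5='ba' goto a→6
  6='baa' goto c→7
  7='baac' goto a→8
  8='baaca' goto c→9
  9='baacac' goto ·  ←P1
  10='a' goto a→13 b→11
  11='ab' goto ·  ←P2
  12='ca' goto ·  ←P3
  13='aa' goto c→14
  14='aac' goto a→15
  15='aaca' goto c→16
  16='aacac' goto ·  ←P4

BFS fail/out derivation:
  fail(1) 'c': from fail(0)=0 chase 'c': 0 ⇒ 0;  out=∅∪out(0)=∅
  fail(4) 'b': from fail(0)=0 chase 'b': 0 ⇒ 0;  out=∅∪out(0)=∅
  fail(10) 'a': from fail(0)=0 chase 'a': 0 ⇒ 0;  out=∅∪out(0)=∅
  fail(2) 'cc': from fail(1)=0 chase 'c': 0 ⇒ 1;  out=∅∪out(1)=∅
  fail(5) 'ba': from fail(4)=0 chase 'a': 0 ⇒ 10;  out=∅∪out(10)=∅
  fail(11) 'ab': from fail(10)=0 chase 'b': 0 ⇒ 4;  out={2}∪out(4)={2}
  fail(12) 'ca': from fail(1)=0 chase 'a': 0 ⇒ 10;  out={3}∪out(10)={3}
  fail(13) 'aa': from fail(10)=0 chase 'a': 0 ⇒ 10;  out=∅∪out(10)=∅
  fail(3) 'cca': from fail(2)=1 chase 'a': 1 ⇒ 12;  out={0}∪out(12)={0,3}
  fail(6) 'baa': from fail(5)=10 chase 'a': 10 ⇒ 13;  out=∅∪out(13)=∅
  fail(14) 'aac': from fail(13)=10 chase 'c': 10→0 ⇒ 1;  out=∅∪out(1)=∅
  fail(7) 'baac': from fail(6)=13 chase 'c': 13 ⇒ 14;  out=∅∪out(14)=∅
  fail(15) 'aaca': from fail(14)=1 chase 'a': 1 ⇒ 12;  out=∅∪out(12)={3}
  fail(8) 'baaca': from fail(7)=14 chase 'a': 14 ⇒ 15;  out=∅∪out(15)={3}
  fail(16) 'aacac': from fail(15)=12 chase 'c': 12→10→0 ⇒ 1;  out={4}∪out(1)={4}
  fail(9) 'baacac': from fail(8)=15 chase 'c': 15 ⇒ 16;  out={1}∪out(16)={1,4}

Run:
[0] read 'c'  n0⇒n1
[1] read 'c'  n1⇒n2
[2] read 'b'  n2⇒n4 ·f
[3] read 'c'  n4⇒n1 ·f
[4] read 'a'  n1⇒n12  → match P3@[3:4]
[5] read 'b'  n12⇒n11 ·f  → match P2@[4:5]
[6] read 'a'  n11⇒n5 ·f
[7] read 'a'  n5⇒n6
[8] read 'c'  n6⇒n7
[9] read 'a'  n7⇒n8  → match P3@[8:9]
[10] read 'c'  n8⇒n9  → match P1@[5:10],P4@[6:10]
[11] read 'a'  n9⇒n12 ·f  → match P3@[10:11]
[12] read 'b'  n12⇒n11 ·f  → match P2@[11:12]
[13] read 'a'  n11⇒n5 ·f
[14] read 'b'  n5⇒n11 ·f  → match P2@[13:14]
[15] read 'c'  n11⇒n1 ·f
[16] read 'c'  n1⇒n2
[17] read 'a'  n2⇒n3  → match P0@[15:17],P3@[16:17]
[18] read 'a'  n3⇒n13 ·f
[19] read 'a'  n13⇒n13 ·f
[20] read 'c'  n13⇒n14
[21] read 'a'  n14⇒n15  → match P3@[20:21]
[22] read 'c'  n15⇒n16  → match P4@[18:22]
[23] read 'c'  n16⇒n2 ·f
[24] read 'c'  n2⇒n2 ·f
[25] read 'a'  n2⇒n3  → match P0@[23:25],P3@[24:25]
[26] read 'a'  n3⇒n13 ·f
[27] read 'a'  n13⇒n13 ·f
[28] read 'a'  n13⇒n13 ·f
[29] read 'c'  n13⇒n14
[30] read 'a'  n14⇒n15  → match P3@[29:30]
[31] read 'c'  n15⇒n16  → match P4@[27:31]
[32] read 'b'  n16⇒n4 ·f
[33] read 'a'  n4⇒n5
[34] read 'a'  n5⇒n6
[35] read 'c'  n6⇒n7
[36] read 'a'  n7⇒n8  → match P3@[35:36]
[37] read 'c'  n8⇒n9  → match P1@[32:37],P4@[33:37]
[38] read 'c'  n9⇒n2 ·f
[39] read 'c'  n2⇒n2 ·f
[40] read 'a'  n2⇒n3  → match P0@[38:40],P3@[39:40]
[41] read 'a'  n3⇒n13 ·f
[42] read 'c'  n13⇒n14
[43] read 'b'  n14⇒n4 ·f
[44] read 'a'  n4⇒n5
[45] read 'a'  n5⇒n6
[46] read 'c'  n6⇒n7
[47] read 'a'  n7⇒n8  → match P3@[46:47]
[48] read 'c'  n8⇒n9  → match P1@[43:48],P4@[44:48]
[49] read 'b'  n9⇒n4 ·f
[50] read 'a'  n4⇒n5
[51] read 'a'  n5⇒n6
[52] read 'c'  n6⇒n7
[53] read 'a'  n7⇒n8  → match P3@[52:53]
[54] read 'c'  n8⇒n9  → match P1@[49:54],P4@[50:54]
[55] read 'c'  n9⇒n2 ·f
[56] read 'a'  n2⇒n3  → match P0@[54:56],P3@[55:56]
[57] read 'b'  n3⇒n11 ·f  → match P2@[56:57]
[58] read 'a'  n11⇒n5 ·f
[59] read 'a'  n5⇒n6
[60] read 'b'  n6⇒n11 ·f  → match P2@[59:60]
[61] read 'c'  n11⇒n1 ·f
[62] read 'b'  n1⇒n4 ·f
[63] read 'b'  n4⇒n4 ·f
[64] read 'b'  n4⇒n4 ·f
[65] read 'b'  n4⇒n4 ·f
[66] read 'a'  n4⇒n5
[67] read 'b'  n5⇒n11 ·f  → match P2@[66:67]
[68] read 'b'  n11⇒n4 ·f
[69] read 'c'  n4⇒n1 ·f
[70] read 'a'  n1⇒n12  → match P3@[69:70]

All matches (sorted): [[4,3],[5,2],[9,3],[10,1],[10,4],[11,3],[12,2],[14,2],[17,0],[17,3],[21,3],[22,4],[25,0],[25,3],[30,3],[31,4],[36,3],[37,1],[37,4],[40,0],[40,3],[47,3],[48,1],[48,4],[53,3],[54,1],[54,4],[56,0],[56,3],[57,2],[60,2],[67,2],[70,3]]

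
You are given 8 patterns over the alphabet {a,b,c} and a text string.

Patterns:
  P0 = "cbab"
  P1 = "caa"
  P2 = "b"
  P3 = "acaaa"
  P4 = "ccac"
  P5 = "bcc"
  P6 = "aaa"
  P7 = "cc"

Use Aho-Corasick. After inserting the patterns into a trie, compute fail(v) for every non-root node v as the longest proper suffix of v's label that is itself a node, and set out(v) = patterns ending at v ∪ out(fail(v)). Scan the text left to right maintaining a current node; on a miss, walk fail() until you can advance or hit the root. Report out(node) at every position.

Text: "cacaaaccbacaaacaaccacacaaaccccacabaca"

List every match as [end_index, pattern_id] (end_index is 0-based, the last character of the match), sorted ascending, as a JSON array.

Construct AC machine:
Trie nodes:
  n0 'ε': a→8 b→7 c→1
  n1 'c': a→5 b→2 c→13
  n2 'cb': a→3
  n3 'cba': b→4
  n4 'cbab': ·  [P0 ends]
  n5 'ca': a→6
  n6 'caa': ·  [P1 ends]
  n7 'b': c→16  [P2 ends]
  n8 'a': a→18 c→9
  n9 'ac': a→10
  n10 'aca': a→11
  n11 'acaa': a→12
  n12 'acaaa': ·  [P3 ends]
  n13 'cc': a→14  [P7 ends]
  n14 'cca': c→15
  n15 'ccac': ·  [P4 ends]
  n16 'bc': c→17
  n17 'bcc': ·  [P5 ends]
  n18 'aa': a→19
  n19 'aaa': ·  [P6 ends]

BFS fail/out derivation:
  fail(1) 'c': from fail(0)=0 chase 'c': 0 ⇒ 0;  out=∅∪out(0)=∅
  fail(7) 'b': from fail(0)=0 chase 'b': 0 ⇒ 0;  out={2}∪out(0)={2}
  fail(8) 'a': from fail(0)=0 chase 'a': 0 ⇒ 0;  out=∅∪out(0)=∅
  fail(2) 'cb': from fail(1)=0 chase 'b': 0 ⇒ 7;  out=∅∪out(7)={2}
  fail(5) 'ca': from fail(1)=0 chase 'a': 0 ⇒ 8;  out=∅∪out(8)=∅
  fail(9) 'ac': from fail(8)=0 chase 'c': 0 ⇒ 1;  out=∅∪out(1)=∅
  fail(13) 'cc': from fail(1)=0 chase 'c': 0 ⇒ 1;  out={7}∪out(1)={7}
  fail(16) 'bc': from fail(7)=0 chase 'c': 0 ⇒ 1;  out=∅∪out(1)=∅
  fail(18) 'aa': from fail(8)=0 chase 'a': 0 ⇒ 8;  out=∅∪out(8)=∅
  fail(3) 'cba': from fail(2)=7 chase 'a': 7→0 ⇒ 8;  out=∅∪out(8)=∅
  fail(6) 'caa': from fail(5)=8 chase 'a': 8 ⇒ 18;  out={1}∪out(18)={1}
  fail(10) 'aca': from fail(9)=1 chase 'a': 1 ⇒ 5;  out=∅∪out(5)=∅
  fail(14) 'cca': from fail(13)=1 chase 'a': 1 ⇒ 5;  out=∅∪out(5)=∅
  fail(17) 'bcc': from fail(16)=1 chase 'c': 1 ⇒ 13;  out={5}∪out(13)={5,7}
  fail(19) 'aaa': from fail(18)=8 chase 'a': 8 ⇒ 18;  out={6}∪out(18)={6}
  fail(4) 'cbab': from fail(3)=8 chase 'b': 8→0 ⇒ 7;  out={0}∪out(7)={0,2}
  fail(11) 'acaa': from fail(10)=5 chase 'a': 5 ⇒ 6;  out=∅∪out(6)={1}
  fail(15) 'ccac': from fail(14)=5 chase 'c': 5→8 ⇒ 9;  out={4}∪out(9)={4}
  fail(12) 'acaaa': from fail(11)=6 chase 'a': 6→18 ⇒ 19;  out={3}∪out(19)={3,6}

Text stream:
pos 0 'c': at 1
pos 1 'a': at 5
pos 2 'c': at 9 (via fail)
pos 3 'a': at 10
pos 4 'a': at 11  emit P1@[2:4]
pos 5 'a': at 12  emit P3@[1:5],P6@[3:5]
pos 6 'c': at 9 (via fail)
pos 7 'c': at 13 (via fail)  emit P7@[6:7]
pos 8 'b': at 2 (via fail)  emit P2@[8:8]
pos 9 'a': at 3
pos 10 'c': at 9 (via fail)
pos 11 'a': at 10
pos 12 'a': at 11  emit P1@[10:12]
pos 13 'a': at 12  emit P3@[9:13],P6@[11:13]
pos 14 'c': at 9 (via fail)
pos 15 'a': at 10
pos 16 'a': at 11  emit P1@[14:16]
pos 17 'c': at 9 (via fail)
pos 18 'c': at 13 (via fail)  emit P7@[17:18]
pos 19 'a': at 14
pos 20 'c': at 15  emit P4@[17:20]
pos 21 'a': at 10 (via fail)
pos 22 'c': at 9 (via fail)
pos 23 'a': at 10
pos 24 'a': at 11  emit P1@[22:24]
pos 25 'a': at 12  emit P3@[21:25],P6@[23:25]
pos 26 'c': at 9 (via fail)
pos 27 'c': at 13 (via fail)  emit P7@[26:27]
pos 28 'c': at 13 (via fail)  emit P7@[27:28]
pos 29 'c': at 13 (via fail)  emit P7@[28:29]
pos 30 'a': at 14
pos 31 'c': at 15  emit P4@[28:31]
pos 32 'a': at 10 (via fail)
pos 33 'b': at 7 (via fail)  emit P2@[33:33]
pos 34 'a': at 8 (via fail)
pos 35 'c': at 9
pos 36 'a': at 10

Matches: [[4,1],[5,3],[5,6],[7,7],[8,2],[12,1],[13,3],[13,6],[16,1],[18,7],[20,4],[24,1],[25,3],[25,6],[27,7],[28,7],[29,7],[31,4],[33,2]]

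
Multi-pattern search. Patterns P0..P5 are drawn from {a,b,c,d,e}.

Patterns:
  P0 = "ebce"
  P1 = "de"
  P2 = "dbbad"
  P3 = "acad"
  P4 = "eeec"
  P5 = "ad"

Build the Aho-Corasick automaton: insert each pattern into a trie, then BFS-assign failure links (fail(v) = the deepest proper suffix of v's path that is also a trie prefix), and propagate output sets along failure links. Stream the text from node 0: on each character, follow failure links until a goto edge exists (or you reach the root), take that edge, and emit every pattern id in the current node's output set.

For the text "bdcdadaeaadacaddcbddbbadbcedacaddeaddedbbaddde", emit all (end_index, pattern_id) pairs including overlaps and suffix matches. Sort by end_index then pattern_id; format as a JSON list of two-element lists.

Build automaton:
Trie nodes:
  0='ε' goto a→11 d→5 e→1
  1='e' goto b→2 e→15
  2='eb' goto c→3
  3='ebc' goto e→4
  4='ebce' goto ·  ←P0
  5='d' goto b→7 e→6
  6='de' goto ·  ←P1
  7='db' goto b→8
  8='dbb' goto a→9
  9='dbba' goto d→10
  10='dbbad' goto ·  ←P2
  11='a' goto c→12 d→18
  12='ac' goto a→13
  13='aca' goto d→14
  14='acad' goto ·  ←P3
  15='ee' goto e→16
  16='eee' goto c→17
  17='eeec' goto ·  ←P4
  18='ad' goto ·  ←P5

BFS fail/out derivation:
  n1('e'): parent n0 fail=0; on 'e' 0 → fail=0;  out ∅∪∅=∅
  n5('d'): parent n0 fail=0; on 'd' 0 → fail=0;  out ∅∪∅=∅
  n11('a'): parent n0 fail=0; on 'a' 0 → fail=0;  out ∅∪∅=∅
  n2('eb'): parent n1 fail=0; on 'b' 0 → fail=0;  out ∅∪∅=∅
  n6('de'): parent n5 fail=0; on 'e' 0 → fail=1;  out {1}∪∅={1}
  n7('db'): parent n5 fail=0; on 'b' 0 → fail=0;  out ∅∪∅=∅
  n12('ac'): parent n11 fail=0; on 'c' 0 → fail=0;  out ∅∪∅=∅
  n15('ee'): parent n1 fail=0; on 'e' 0 → fail=1;  out ∅∪∅=∅
  n18('ad'): parent n11 fail=0; on 'd' 0 → fail=5;  out {5}∪∅={5}
  n3('ebc'): parent n2 fail=0; on 'c' 0 → fail=0;  out ∅∪∅=∅
  n8('dbb'): parent n7 fail=0; on 'b' 0 → fail=0;  out ∅∪∅=∅
  n13('aca'): parent n12 fail=0; on 'a' 0 → fail=11;  out ∅∪∅=∅
  n16('eee'): parent n15 fail=1; on 'e' 1 → fail=15;  out ∅∪∅=∅
  n4('ebce'): parent n3 fail=0; on 'e' 0 → fail=1;  out {0}∪∅={0}
  n9('dbba'): parent n8 fail=0; on 'a' 0 → fail=11;  out ∅∪∅=∅
  n14('acad'): parent n13 fail=11; on 'd' 11 → fail=18;  out {3}∪{5}={3,5}
  n17('eeec'): parent n16 fail=15; on 'c' 15→1→0 → fail=0;  out {4}∪∅={4}
  n10('dbbad'): parent n9 fail=11; on 'd' 11 → fail=18;  out {2}∪{5}={2,5}

Text stream:
[0] read 'b'  n0⇒n0
[1] read 'd'  n0⇒n5
[2] read 'c'  n5⇒n0 (via fail)
[3] read 'd'  n0⇒n5
[4] read 'a'  n5⇒n11 (via fail)
[5] read 'd'  n11⇒n18  emit P5@[4:5]
[6] read 'a'  n18⇒n11 (via fail)
[7] read 'e'  n11⇒n1 (via fail)
[8] read 'a'  n1⇒n11 (via fail)
[9] read 'a'  n11⇒n11 (via fail)
[10] read 'd'  n11⇒n18  emit P5@[9:10]
[11] read 'a'  n18⇒n11 (via fail)
[12] read 'c'  n11⇒n12
[13] read 'a'  n12⇒n13
[14] read 'd'  n13⇒n14  emit P3@[11:14],P5@[13:14]
[15] read 'd'  n14⇒n5 (via fail)
[16] read 'c'  n5⇒n0 (via fail)
[17] read 'b'  n0⇒n0
[18] read 'd'  n0⇒n5
[19] read 'd'  n5⇒n5 (via fail)
[20] read 'b'  n5⇒n7
[21] read 'b'  n7⇒n8
[22] read 'a'  n8⇒n9
[23] read 'd'  n9⇒n10  emit P2@[19:23],P5@[22:23]
[24] read 'b'  n10⇒n7 (via fail)
[25] read 'c'  n7⇒n0 (via fail)
[26] read 'e'  n0⇒n1
[27] read 'd'  n1⇒n5 (via fail)
[28] read 'a'  n5⇒n11 (via fail)
[29] read 'c'  n11⇒n12
[30] read 'a'  n12⇒n13
[31] read 'd'  n13⇒n14  emit P3@[28:31],P5@[30:31]
[32] read 'd'  n14⇒n5 (via fail)
[33] read 'e'  n5⇒n6  emit P1@[32:33]
[34] read 'a'  n6⇒n11 (via fail)
[35] read 'd'  n11⇒n18  emit P5@[34:35]
[36] read 'd'  n18⇒n5 (via fail)
[37] read 'e'  n5⇒n6  emit P1@[36:37]
[38] read 'd'  n6⇒n5 (via fail)
[39] read 'b'  n5⇒n7
[40] read 'b'  n7⇒n8
[41] read 'a'  n8⇒n9
[42] read 'd'  n9⇒n10  emit P2@[38:42],P5@[41:42]
[43] read 'd'  n10⇒n5 (via fail)
[44] read 'd'  n5⇒n5 (via fail)
[45] read 'e'  n5⇒n6  emit P1@[44:45]

Matches: [[5,5],[10,5],[14,3],[14,5],[23,2],[23,5],[31,3],[31,5],[33,1],[35,5],[37,1],[42,2],[42,5],[45,1]]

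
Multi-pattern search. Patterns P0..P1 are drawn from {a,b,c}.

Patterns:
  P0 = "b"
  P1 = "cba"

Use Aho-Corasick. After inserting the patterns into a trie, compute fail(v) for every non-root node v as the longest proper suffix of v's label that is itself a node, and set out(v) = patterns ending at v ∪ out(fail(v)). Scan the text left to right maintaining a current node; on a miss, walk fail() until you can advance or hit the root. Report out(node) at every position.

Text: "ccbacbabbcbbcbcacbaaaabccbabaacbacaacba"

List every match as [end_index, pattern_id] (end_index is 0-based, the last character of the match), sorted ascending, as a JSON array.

Construct AC machine:
Trie (insert patterns):
  0='ε' goto b→1 c→2
  1='b' goto ·  [P0 ends]
  2='c' goto b→3
  3='cb' goto a→4
  4='cba' goto ·  [P1 ends]

BFS fail/out derivation:
  n1('b'): parent n0 fail=0; on 'b' 0 → fail=0;  out {0}∪∅={0}
  n2('c'): parent n0 fail=0; on 'c' 0 → fail=0;  out ∅∪∅=∅
  n3('cb'): parent n2 fail=0; on 'b' 0 → fail=1;  out ∅∪{0}={0}
  n4('cba'): parent n3 fail=1; on 'a' 1→0 → fail=0;  out {1}∪∅={1}

Text stream:
i=0 'c': node 0→2
i=1 'c': node 2→2 (fail-walked)
i=2 'b': node 2→3  ** P0@[2:2]
i=3 'a': node 3→4  ** P1@[1:3]
i=4 'c': node 4→2 (fail-walked)
i=5 'b': node 2→3  ** P0@[5:5]
i=6 'a': node 3→4  ** P1@[4:6]
i=7 'b': node 4→1 (fail-walked)  ** P0@[7:7]
i=8 'b': node 1→1 (fail-walked)  ** P0@[8:8]
i=9 'c': node 1→2 (fail-walked)
i=10 'b': node 2→3  ** P0@[10:10]
i=11 'b': node 3→1 (fail-walked)  ** P0@[11:11]
i=12 'c': node 1→2 (fail-walked)
i=13 'b': node 2→3  ** P0@[13:13]
i=14 'c': node 3→2 (fail-walked)
i=15 'a': node 2→0 (fail-walked)
i=16 'c': node 0→2
i=17 'b': node 2→3  ** P0@[17:17]
i=18 'a': node 3→4  ** P1@[16:18]
i=19 'a': node 4→0 (fail-walked)
i=20 'a': node 0→0
i=21 'a': node 0→0
i=22 'b': node 0→1  ** P0@[22:22]
i=23 'c': node 1→2 (fail-walked)
i=24 'c': node 2→2 (fail-walked)
i=25 'b': node 2→3  ** P0@[25:25]
i=26 'a': node 3→4  ** P1@[24:26]
i=27 'b': node 4→1 (fail-walked)  ** P0@[27:27]
i=28 'a': node 1→0 (fail-walked)
i=29 'a': node 0→0
i=30 'c': node 0→2
i=31 'b': node 2→3  ** P0@[31:31]
i=32 'a': node 3→4  ** P1@[30:32]
i=33 'c': node 4→2 (fail-walked)
i=34 'a': node 2→0 (fail-walked)
i=35 'a': node 0→0
i=36 'c': node 0→2
i=37 'b': node 2→3  ** P0@[37:37]
i=38 'a': node 3→4  ** P1@[36:38]

All matches (sorted): [[2,0],[3,1],[5,0],[6,1],[7,0],[8,0],[10,0],[11,0],[13,0],[17,0],[18,1],[22,0],[25,0],[26,1],[27,0],[31,0],[32,1],[37,0],[38,1]]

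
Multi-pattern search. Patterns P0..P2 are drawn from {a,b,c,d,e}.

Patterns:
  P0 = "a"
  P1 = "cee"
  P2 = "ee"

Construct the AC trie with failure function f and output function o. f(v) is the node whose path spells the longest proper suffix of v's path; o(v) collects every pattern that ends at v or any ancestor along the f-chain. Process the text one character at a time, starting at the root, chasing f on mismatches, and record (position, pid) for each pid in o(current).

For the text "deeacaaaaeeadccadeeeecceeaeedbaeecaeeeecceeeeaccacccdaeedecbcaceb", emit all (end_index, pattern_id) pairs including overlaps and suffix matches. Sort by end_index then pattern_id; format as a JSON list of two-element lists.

Build:
Trie nodes:
  0='ε' goto a→1 c→2 e→5
  1='a' goto ·  [P0 ends]
  2='c' goto e→3
  3='ce' goto e→4
  4='cee' goto ·  [P1 ends]
  5='e' goto e→6
  6='ee' goto ·  [P2 ends]

BFS fail/out derivation:
  n1('a'): parent n0 fail=0; on 'a' 0 → fail=0;  out {0}∪∅={0}
  n2('c'): parent n0 fail=0; on 'c' 0 → fail=0;  out ∅∪∅=∅
  n5('e'): parent n0 fail=0; on 'e' 0 → fail=0;  out ∅∪∅=∅
  n3('ce'): parent n2 fail=0; on 'e' 0 → fail=5;  out ∅∪∅=∅
  n6('ee'): parent n5 fail=0; on 'e' 0 → fail=5;  out {2}∪∅={2}
  n4('cee'): parent n3 fail=5; on 'e' 5 → fail=6;  out {1}∪{2}={1,2}

Run:
pos 0 'd': at 0
pos 1 'e': at 5
pos 2 'e': at 6  emit P2@[1:2]
pos 3 'a': at 1 (via fail)  emit P0@[3:3]
pos 4 'c': at 2 (via fail)
pos 5 'a': at 1 (via fail)  emit P0@[5:5]
pos 6 'a': at 1 (via fail)  emit P0@[6:6]
pos 7 'a': at 1 (via fail)  emit P0@[7:7]
pos 8 'a': at 1 (via fail)  emit P0@[8:8]
pos 9 'e': at 5 (via fail)
pos 10 'e': at 6  emit P2@[9:10]
pos 11 'a': at 1 (via fail)  emit P0@[11:11]
pos 12 'd': at 0 (via fail)
pos 13 'c': at 2
pos 14 'c': at 2 (via fail)
pos 15 'a': at 1 (via fail)  emit P0@[15:15]
pos 16 'd': at 0 (via fail)
pos 17 'e': at 5
pos 18 'e': at 6  emit P2@[17:18]
pos 19 'e': at 6 (via fail)  emit P2@[18:19]
pos 20 'e': at 6 (via fail)  emit P2@[19:20]
pos 21 'c': at 2 (via fail)
pos 22 'c': at 2 (via fail)
pos 23 'e': at 3
pos 24 'e': at 4  emit P1@[22:24],P2@[23:24]
pos 25 'a': at 1 (via fail)  emit P0@[25:25]
pos 26 'e': at 5 (via fail)
pos 27 'e': at 6  emit P2@[26:27]
pos 28 'd': at 0 (via fail)
pos 29 'b': at 0
pos 30 'a': at 1  emit P0@[30:30]
pos 31 'e': at 5 (via fail)
pos 32 'e': at 6  emit P2@[31:32]
pos 33 'c': at 2 (via fail)
pos 34 'a': at 1 (via fail)  emit P0@[34:34]
pos 35 'e': at 5 (via fail)
pos 36 'e': at 6  emit P2@[35:36]
pos 37 'e': at 6 (via fail)  emit P2@[36:37]
pos 38 'e': at 6 (via fail)  emit P2@[37:38]
pos 39 'c': at 2 (via fail)
pos 40 'c': at 2 (via fail)
pos 41 'e': at 3
pos 42 'e': at 4  emit P1@[40:42],P2@[41:42]
pos 43 'e': at 6 (via fail)  emit P2@[42:43]
pos 44 'e': at 6 (via fail)  emit P2@[43:44]
pos 45 'a': at 1 (via fail)  emit P0@[45:45]
pos 46 'c': at 2 (via fail)
pos 47 'c': at 2 (via fail)
pos 48 'a': at 1 (via fail)  emit P0@[48:48]
pos 49 'c': at 2 (via fail)
pos 50 'c': at 2 (via fail)
pos 51 'c': at 2 (via fail)
pos 52 'd': at 0 (via fail)
pos 53 'a': at 1  emit P0@[53:53]
pos 54 'e': at 5 (via fail)
pos 55 'e': at 6  emit P2@[54:55]
pos 56 'd': at 0 (via fail)
pos 57 'e': at 5
pos 58 'c': at 2 (via fail)
pos 59 'b': at 0 (via fail)
pos 60 'c': at 2
pos 61 'a': at 1 (via fail)  emit P0@[61:61]
pos 62 'c': at 2 (via fail)
pos 63 'e': at 3
pos 64 'b': at 0 (via fail)

All matches (sorted): [[2,2],[3,0],[5,0],[6,0],[7,0],[8,0],[10,2],[11,0],[15,0],[18,2],[19,2],[20,2],[24,1],[24,2],[25,0],[27,2],[30,0],[32,2],[34,0],[36,2],[37,2],[38,2],[42,1],[42,2],[43,2],[44,2],[45,0],[48,0],[53,0],[55,2],[61,0]]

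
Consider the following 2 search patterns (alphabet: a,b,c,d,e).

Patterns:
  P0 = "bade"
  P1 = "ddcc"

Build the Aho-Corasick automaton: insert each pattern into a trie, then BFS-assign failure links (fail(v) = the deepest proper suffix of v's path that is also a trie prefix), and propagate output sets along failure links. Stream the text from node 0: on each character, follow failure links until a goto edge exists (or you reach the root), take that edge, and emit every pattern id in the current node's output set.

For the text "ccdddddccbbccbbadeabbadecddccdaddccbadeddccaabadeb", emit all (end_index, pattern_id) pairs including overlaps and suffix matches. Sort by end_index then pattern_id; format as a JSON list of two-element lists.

Build automaton:
Trie (insert patterns):
  0='ε' goto b→1 d→5
  1='b' goto a→2
  2='ba' goto d→3
  3='bad' goto e→4
  4='bade' goto ·  ←P0
  5='d' goto d→6
  6='dd' goto c→7
  7='ddc' goto c→8
  8='ddcc' goto ·  ←P1

BFS fail/out derivation:
  fail(1) 'b': from fail(0)=0 chase 'b': 0 ⇒ 0;  out=∅∪out(0)=∅
  fail(5) 'd': from fail(0)=0 chase 'd': 0 ⇒ 0;  out=∅∪out(0)=∅
  fail(2) 'ba': from fail(1)=0 chase 'a': 0 ⇒ 0;  out=∅∪out(0)=∅
  fail(6) 'dd': from fail(5)=0 chase 'd': 0 ⇒ 5;  out=∅∪out(5)=∅
  fail(3) 'bad': from fail(2)=0 chase 'd': 0 ⇒ 5;  out=∅∪out(5)=∅
  fail(7) 'ddc': from fail(6)=5 chase 'c': 5→0 ⇒ 0;  out=∅∪out(0)=∅
  fail(4) 'bade': from fail(3)=5 chase 'e': 5→0 ⇒ 0;  out={0}∪out(0)={0}
  fail(8) 'ddcc': from fail(7)=0 chase 'c': 0 ⇒ 0;  out={1}∪out(0)={1}

Run:
pos 0 'c': at 0
pos 1 'c': at 0
pos 2 'd': at 5
pos 3 'd': at 6
pos 4 'd': at 6 (via fail)
pos 5 'd': at 6 (via fail)
pos 6 'd': at 6 (via fail)
pos 7 'c': at 7
pos 8 'c': at 8  → match P1@[5:8]
pos 9 'b': at 1 (via fail)
pos 10 'b': at 1 (via fail)
pos 11 'c': at 0 (via fail)
pos 12 'c': at 0
pos 13 'b': at 1
pos 14 'b': at 1 (via fail)
pos 15 'a': at 2
pos 16 'd': at 3
pos 17 'e': at 4  → match P0@[14:17]
pos 18 'a': at 0 (via fail)
pos 19 'b': at 1
pos 20 'b': at 1 (via fail)
pos 21 'a': at 2
pos 22 'd': at 3
pos 23 'e': at 4  → match P0@[20:23]
pos 24 'c': at 0 (via fail)
pos 25 'd': at 5
pos 26 'd': at 6
pos 27 'c': at 7
pos 28 'c': at 8  → match P1@[25:28]
pos 29 'd': at 5 (via fail)
pos 30 'a': at 0 (via fail)
pos 31 'd': at 5
pos 32 'd': at 6
pos 33 'c': at 7
pos 34 'c': at 8  → match P1@[31:34]
pos 35 'b': at 1 (via fail)
pos 36 'a': at 2
pos 37 'd': at 3
pos 38 'e': at 4  → match P0@[35:38]
pos 39 'd': at 5 (via fail)
pos 40 'd': at 6
pos 41 'c': at 7
pos 42 'c': at 8  → match P1@[39:42]
pos 43 'a': at 0 (via fail)
pos 44 'a': at 0
pos 45 'b': at 1
pos 46 'a': at 2
pos 47 'd': at 3
pos 48 'e': at 4  → match P0@[45:48]
pos 49 'b': at 1 (via fail)

Matches: [[8,1],[17,0],[23,0],[28,1],[34,1],[38,0],[42,1],[48,0]]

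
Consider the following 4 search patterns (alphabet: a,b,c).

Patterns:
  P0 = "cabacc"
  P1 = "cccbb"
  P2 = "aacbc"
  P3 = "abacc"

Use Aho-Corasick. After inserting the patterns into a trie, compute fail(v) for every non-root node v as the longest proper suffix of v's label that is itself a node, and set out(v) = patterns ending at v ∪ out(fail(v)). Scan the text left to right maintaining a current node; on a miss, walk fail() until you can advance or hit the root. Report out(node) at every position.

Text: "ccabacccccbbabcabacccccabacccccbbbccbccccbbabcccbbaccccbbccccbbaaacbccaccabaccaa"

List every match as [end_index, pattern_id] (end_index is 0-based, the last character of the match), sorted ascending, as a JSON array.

Build:
Trie (insert patterns):
  n0 'ε': a→11 c→1
  n1 'c': a→2 c→7
  n2 'ca': b→3
  n3 'cab': a→4
  n4 'caba': c→5
  n5 'cabac': c→6
  n6 'cabacc': ·  [P0 ends]
  n7 'cc': c→8
  n8 'ccc': b→9
  n9 'cccb': b→10
  n10 'cccbb': ·  [P1 ends]
  n11 'a': a→12 b→16
  n12 'aa': c→13
  n13 'aac': b→14
  n14 'aacb': c→15
  n15 'aacbc': ·  [P2 ends]
  n16 'ab': a→17
  n17 'aba': c→18
  n18 'abac': c→19
  n19 'abacc': ·  [P3 ends]

Failure links (BFS by depth):
  n1('c'): parent n0 fail=0; on 'c' 0 → fail=0;  out ∅∪∅=∅
  n11('a'): parent n0 fail=0; on 'a' 0 → fail=0;  out ∅∪∅=∅
  n2('ca'): parent n1 fail=0; on 'a' 0 → fail=11;  out ∅∪∅=∅
  n7('cc'): parent n1 fail=0; on 'c' 0 → fail=1;  out ∅∪∅=∅
  n12('aa'): parent n11 fail=0; on 'a' 0 → fail=11;  out ∅∪∅=∅
  n16('ab'): parent n11 fail=0; on 'b' 0 → fail=0;  out ∅∪∅=∅
  n3('cab'): parent n2 fail=11; on 'b' 11 → fail=16;  out ∅∪∅=∅
  n8('ccc'): parent n7 fail=1; on 'c' 1 → fail=7;  out ∅∪∅=∅
  n13('aac'): parent n12 fail=11; on 'c' 11→0 → fail=1;  out ∅∪∅=∅
  n17('aba'): parent n16 fail=0; on 'a' 0 → fail=11;  out ∅∪∅=∅
  n4('caba'): parent n3 fail=16; on 'a' 16 → fail=17;  out ∅∪∅=∅
  n9('cccb'): parent n8 fail=7; on 'b' 7→1→0 → fail=0;  out ∅∪∅=∅
  n14('aacb'): parent n13 fail=1; on 'b' 1→0 → fail=0;  out ∅∪∅=∅
  n18('abac'): parent n17 fail=11; on 'c' 11→0 → fail=1;  out ∅∪∅=∅
  n5('cabac'): parent n4 fail=17; on 'c' 17 → fail=18;  out ∅∪∅=∅
  n10('cccbb'): parent n9 fail=0; on 'b' 0 → fail=0;  out {1}∪∅={1}
  n15('aacbc'): parent n14 fail=0; on 'c' 0 → fail=1;  out {2}∪∅={2}
  n19('abacc'): parent n18 fail=1; on 'c' 1 → fail=7;  out {3}∪∅={3}
  n6('cabacc'): parent n5 fail=18; on 'c' 18 → fail=19;  out {0}∪{3}={0,3}

Text stream:
[0] read 'c'  n0⇒n1
[1] read 'c'  n1⇒n7
[2] read 'a'  n7⇒n2 (via fail)
[3] read 'b'  n2⇒n3
[4] read 'a'  n3⇒n4
[5] read 'c'  n4⇒n5
[6] read 'c'  n5⇒n6  emit P0@[1:6],P3@[2:6]
[7] read 'c'  n6⇒n8 (via fail)
[8] read 'c'  n8⇒n8 (via fail)
[9] read 'c'  n8⇒n8 (via fail)
[10] read 'b'  n8⇒n9
[11] read 'b'  n9⇒n10  emit P1@[7:11]
[12] read 'a'  n10⇒n11 (via fail)
[13] read 'b'  n11⇒n16
[14] read 'c'  n16⇒n1 (via fail)
[15] read 'a'  n1⇒n2
[16] read 'b'  n2⇒n3
[17] read 'a'  n3⇒n4
[18] read 'c'  n4⇒n5
[19] read 'c'  n5⇒n6  emit P0@[14:19],P3@[15:19]
[20] read 'c'  n6⇒n8 (via fail)
[21] read 'c'  n8⇒n8 (via fail)
[22] read 'c'  n8⇒n8 (via fail)
[23] read 'a'  n8⇒n2 (via fail)
[24] read 'b'  n2⇒n3
[25] read 'a'  n3⇒n4
[26] read 'c'  n4⇒n5
[27] read 'c'  n5⇒n6  emit P0@[22:27],P3@[23:27]
[28] read 'c'  n6⇒n8 (via fail)
[29] read 'c'  n8⇒n8 (via fail)
[30] read 'c'  n8⇒n8 (via fail)
[31] read 'b'  n8⇒n9
[32] read 'b'  n9⇒n10  emit P1@[28:32]
[33] read 'b'  n10⇒n0 (via fail)
[34] read 'c'  n0⇒n1
[35] read 'c'  n1⇒n7
[36] read 'b'  n7⇒n0 (via fail)
[37] read 'c'  n0⇒n1
[38] read 'c'  n1⇒n7
[39] read 'c'  n7⇒n8
[40] read 'c'  n8⇒n8 (via fail)
[41] read 'b'  n8⇒n9
[42] read 'b'  n9⇒n10  emit P1@[38:42]
[43] read 'a'  n10⇒n11 (via fail)
[44] read 'b'  n11⇒n16
[45] read 'c'  n16⇒n1 (via fail)
[46] read 'c'  n1⇒n7
[47] read 'c'  n7⇒n8
[48] read 'b'  n8⇒n9
[49] read 'b'  n9⇒n10  emit P1@[45:49]
[50] read 'a'  n10⇒n11 (via fail)
[51] read 'c'  n11⇒n1 (via fail)
[52] read 'c'  n1⇒n7
[53] read 'c'  n7⇒n8
[54] read 'c'  n8⇒n8 (via fail)
[55] read 'b'  n8⇒n9
[56] read 'b'  n9⇒n10  emit P1@[52:56]
[57] read 'c'  n10⇒n1 (via fail)
[58] read 'c'  n1⇒n7
[59] read 'c'  n7⇒n8
[60] read 'c'  n8⇒n8 (via fail)
[61] read 'b'  n8⇒n9
[62] read 'b'  n9⇒n10  emit P1@[58:62]
[63] read 'a'  n10⇒n11 (via fail)
[64] read 'a'  n11⇒n12
[65] read 'a'  n12⇒n12 (via fail)
[66] read 'c'  n12⇒n13
[67] read 'b'  n13⇒n14
[68] read 'c'  n14⇒n15  emit P2@[64:68]
[69] read 'c'  n15⇒n7 (via fail)
[70] read 'a'  n7⇒n2 (via fail)
[71] read 'c'  n2⇒n1 (via fail)
[72] read 'c'  n1⇒n7
[73] read 'a'  n7⇒n2 (via fail)
[74] read 'b'  n2⇒n3
[75] read 'a'  n3⇒n4
[76] read 'c'  n4⇒n5
[77] read 'c'  n5⇒n6  emit P0@[72:77],P3@[73:77]
[78] read 'a'  n6⇒n2 (via fail)
[79] read 'a'  n2⇒n12 (via fail)

Matches: [[6,0],[6,3],[11,1],[19,0],[19,3],[27,0],[27,3],[32,1],[42,1],[49,1],[56,1],[62,1],[68,2],[77,0],[77,3]]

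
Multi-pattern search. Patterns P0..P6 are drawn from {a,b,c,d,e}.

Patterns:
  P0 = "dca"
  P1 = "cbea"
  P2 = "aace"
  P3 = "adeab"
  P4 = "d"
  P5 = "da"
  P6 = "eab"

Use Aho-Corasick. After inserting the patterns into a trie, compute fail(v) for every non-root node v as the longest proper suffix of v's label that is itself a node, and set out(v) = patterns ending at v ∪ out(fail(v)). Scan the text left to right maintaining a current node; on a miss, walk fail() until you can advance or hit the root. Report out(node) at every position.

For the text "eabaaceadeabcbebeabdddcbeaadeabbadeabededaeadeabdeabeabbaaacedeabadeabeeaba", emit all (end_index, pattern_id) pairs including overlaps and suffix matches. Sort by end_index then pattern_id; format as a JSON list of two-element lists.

Build automaton:
Trie nodes:
  n0 'ε': a→8 c→4 d→1 e→17
  n1 'd': a→16 c→2  [P4 ends]
  n2 'dc': a→3
  n3 'dca': ·  [P0 ends]
  n4 'c': b→5
  n5 'cb': e→6
  n6 'cbe': a→7
  n7 'cbea': ·  [P1 ends]
  n8 'a': a→9 d→12
  n9 'aa': c→10
  n10 'aac': e→11
  n11 'aace': ·  [P2 ends]
  n12 'ad': e→13
  n13 'ade': a→14
  n14 'adea': b→15
  n15 'adeab': ·  [P3 ends]
  n16 'da': ·  [P5 ends]
  n17 'e': a→18
  n18 'ea': b→19
  n19 'eab': ·  [P6 ends]

BFS fail/out derivation:
  fail(1) 'd': from fail(0)=0 chase 'd': 0 ⇒ 0;  out={4}∪out(0)={4}
  fail(4) 'c': from fail(0)=0 chase 'c': 0 ⇒ 0;  out=∅∪out(0)=∅
  fail(8) 'a': from fail(0)=0 chase 'a': 0 ⇒ 0;  out=∅∪out(0)=∅
  fail(17) 'e': from fail(0)=0 chase 'e': 0 ⇒ 0;  out=∅∪out(0)=∅
  fail(2) 'dc': from fail(1)=0 chase 'c': 0 ⇒ 4;  out=∅∪out(4)=∅
  fail(5) 'cb': from fail(4)=0 chase 'b': 0 ⇒ 0;  out=∅∪out(0)=∅
  fail(9) 'aa': from fail(8)=0 chase 'a': 0 ⇒ 8;  out=∅∪out(8)=∅
  fail(12) 'ad': from fail(8)=0 chase 'd': 0 ⇒ 1;  out=∅∪out(1)={4}
  fail(16) 'da': from fail(1)=0 chase 'a': 0 ⇒ 8;  out={5}∪out(8)={5}
  fail(18) 'ea': from fail(17)=0 chase 'a': 0 ⇒ 8;  out=∅∪out(8)=∅
  fail(3) 'dca': from fail(2)=4 chase 'a': 4→0 ⇒ 8;  out={0}∪out(8)={0}
  fail(6) 'cbe': from fail(5)=0 chase 'e': 0 ⇒ 17;  out=∅∪out(17)=∅
  fail(10) 'aac': from fail(9)=8 chase 'c': 8→0 ⇒ 4;  out=∅∪out(4)=∅
  fail(13) 'ade': from fail(12)=1 chase 'e': 1→0 ⇒ 17;  out=∅∪out(17)=∅
  fail(19) 'eab': from fail(18)=8 chase 'b': 8→0 ⇒ 0;  out={6}∪out(0)={6}
  fail(7) 'cbea': from fail(6)=17 chase 'a': 17 ⇒ 18;  out={1}∪out(18)={1}
  fail(11) 'aace': from fail(10)=4 chase 'e': 4→0 ⇒ 17;  out={2}∪out(17)={2}
  fail(14) 'adea': from fail(13)=17 chase 'a': 17 ⇒ 18;  out=∅∪out(18)=∅
  fail(15) 'adeab': from fail(14)=18 chase 'b': 18 ⇒ 19;  out={3}∪out(19)={3,6}

Scan:
[0] read 'e'  n0⇒n17
[1] read 'a'  n17⇒n18
[2] read 'b'  n18⇒n19  → match P6@[0:2]
[3] read 'a'  n19⇒n8 (via fail)
[4] read 'a'  n8⇒n9
[5] read 'c'  n9⇒n10
[6] read 'e'  n10⇒n11  → match P2@[3:6]
[7] read 'a'  n11⇒n18 (via fail)
[8] read 'd'  n18⇒n12 (via fail)  → match P4@[8:8]
[9] read 'e'  n12⇒n13
[10] read 'a'  n13⇒n14
[11] read 'b'  n14⇒n15  → match P3@[7:11],P6@[9:11]
[12] read 'c'  n15⇒n4 (via fail)
[13] read 'b'  n4⇒n5
[14] read 'e'  n5⇒n6
[15] read 'b'  n6⇒n0 (via fail)
[16] read 'e'  n0⇒n17
[17] read 'a'  n17⇒n18
[18] read 'b'  n18⇒n19  → match P6@[16:18]
[19] read 'd'  n19⇒n1 (via fail)  → match P4@[19:19]
[20] read 'd'  n1⇒n1 (via fail)  → match P4@[20:20]
[21] read 'd'  n1⇒n1 (via fail)  → match P4@[21:21]
[22] read 'c'  n1⇒n2
[23] read 'b'  n2⇒n5 (via fail)
[24] read 'e'  n5⇒n6
[25] read 'a'  n6⇒n7  → match P1@[22:25]
[26] read 'a'  n7⇒n9 (via fail)
[27] read 'd'  n9⇒n12 (via fail)  → match P4@[27:27]
[28] read 'e'  n12⇒n13
[29] read 'a'  n13⇒n14
[30] read 'b'  n14⇒n15  → match P3@[26:30],P6@[28:30]
[31] read 'b'  n15⇒n0 (via fail)
[32] read 'a'  n0⇒n8
[33] read 'd'  n8⇒n12  → match P4@[33:33]
[34] read 'e'  n12⇒n13
[35] read 'a'  n13⇒n14
[36] read 'b'  n14⇒n15  → match P3@[32:36],P6@[34:36]
[37] read 'e'  n15⇒n17 (via fail)
[38] read 'd'  n17⇒n1 (via fail)  → match P4@[38:38]
[39] read 'e'  n1⇒n17 (via fail)
[40] read 'd'  n17⇒n1 (via fail)  → match P4@[40:40]
[41] read 'a'  n1⇒n16  → match P5@[40:41]
[42] read 'e'  n16⇒n17 (via fail)
[43] read 'a'  n17⇒n18
[44] read 'd'  n18⇒n12 (via fail)  → match P4@[44:44]
[45] read 'e'  n12⇒n13
[46] read 'a'  n13⇒n14
[47] read 'b'  n14⇒n15  → match P3@[43:47],P6@[45:47]
[48] read 'd'  n15⇒n1 (via fail)  → match P4@[48:48]
[49] read 'e'  n1⇒n17 (via fail)
[50] read 'a'  n17⇒n18
[51] read 'b'  n18⇒n19  → match P6@[49:51]
[52] read 'e'  n19⇒n17 (via fail)
[53] read 'a'  n17⇒n18
[54] read 'b'  n18⇒n19  → match P6@[52:54]
[55] read 'b'  n19⇒n0 (via fail)
[56] read 'a'  n0⇒n8
[57] read 'a'  n8⇒n9
[58] read 'a'  n9⇒n9 (via fail)
[59] read 'c'  n9⇒n10
[60] read 'e'  n10⇒n11  → match P2@[57:60]
[61] read 'd'  n11⇒n1 (via fail)  → match P4@[61:61]
[62] read 'e'  n1⇒n17 (via fail)
[63] read 'a'  n17⇒n18
[64] read 'b'  n18⇒n19  → match P6@[62:64]
[65] read 'a'  n19⇒n8 (via fail)
[66] read 'd'  n8⇒n12  → match P4@[66:66]
[67] read 'e'  n12⇒n13
[68] read 'a'  n13⇒n14
[69] read 'b'  n14⇒n15  → match P3@[65:69],P6@[67:69]
[70] read 'e'  n15⇒n17 (via fail)
[71] read 'e'  n17⇒n17 (via fail)
[72] read 'a'  n17⇒n18
[73] read 'b'  n18⇒n19  → match P6@[71:73]
[74] read 'a'  n19⇒n8 (via fail)

Result: [[2,6],[6,2],[8,4],[11,3],[11,6],[18,6],[19,4],[20,4],[21,4],[25,1],[27,4],[30,3],[30,6],[33,4],[36,3],[36,6],[38,4],[40,4],[41,5],[44,4],[47,3],[47,6],[48,4],[51,6],[54,6],[60,2],[61,4],[64,6],[66,4],[69,3],[69,6],[73,6]]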